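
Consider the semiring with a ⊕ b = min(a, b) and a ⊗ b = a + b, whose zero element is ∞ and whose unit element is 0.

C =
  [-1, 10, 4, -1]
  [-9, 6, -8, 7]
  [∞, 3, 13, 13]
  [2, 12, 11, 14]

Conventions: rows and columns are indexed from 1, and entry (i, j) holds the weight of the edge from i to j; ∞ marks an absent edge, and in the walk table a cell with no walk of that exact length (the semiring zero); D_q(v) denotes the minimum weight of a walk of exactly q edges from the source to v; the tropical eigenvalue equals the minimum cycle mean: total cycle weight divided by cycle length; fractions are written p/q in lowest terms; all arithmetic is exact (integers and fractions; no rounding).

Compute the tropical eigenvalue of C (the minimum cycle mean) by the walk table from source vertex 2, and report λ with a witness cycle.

q=0: [∞, 0, ∞, ∞]
q=1: [-9, 6, -8, 7]
q=2: [-10, -5, -5, -10]
q=3: [-14, -2, -13, -11]
q=4: [-15, -10, -10, -15]
Optimal cycle mean attained by: cycle 2->3->2, total (-8) + 3, length 2.
Answer: λ = -5/2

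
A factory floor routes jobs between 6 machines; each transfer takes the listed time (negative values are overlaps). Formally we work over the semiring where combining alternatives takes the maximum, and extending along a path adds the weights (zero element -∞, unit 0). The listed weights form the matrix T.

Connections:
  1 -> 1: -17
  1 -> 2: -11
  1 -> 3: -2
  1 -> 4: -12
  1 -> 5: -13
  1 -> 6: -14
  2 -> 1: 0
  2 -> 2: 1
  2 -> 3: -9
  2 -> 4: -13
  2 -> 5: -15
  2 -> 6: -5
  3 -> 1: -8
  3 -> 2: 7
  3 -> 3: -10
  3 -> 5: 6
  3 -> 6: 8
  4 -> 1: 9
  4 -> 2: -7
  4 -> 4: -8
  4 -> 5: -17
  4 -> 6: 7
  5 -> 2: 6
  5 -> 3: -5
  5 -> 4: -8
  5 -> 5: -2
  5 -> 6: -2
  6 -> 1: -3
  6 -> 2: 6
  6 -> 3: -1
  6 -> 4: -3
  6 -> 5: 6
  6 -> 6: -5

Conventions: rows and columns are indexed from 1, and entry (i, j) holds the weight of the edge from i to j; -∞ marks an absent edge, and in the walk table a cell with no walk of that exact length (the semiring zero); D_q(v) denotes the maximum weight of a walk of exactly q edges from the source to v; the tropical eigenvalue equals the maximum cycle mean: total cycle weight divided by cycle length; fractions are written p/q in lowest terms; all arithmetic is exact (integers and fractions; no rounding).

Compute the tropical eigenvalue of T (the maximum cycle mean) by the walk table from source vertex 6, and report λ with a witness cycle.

q=0: [-∞, -∞, -∞, -∞, -∞, 0]
q=1: [-3, 6, -1, -3, 6, -5]
q=2: [6, 12, 1, -2, 5, 7]
q=3: [12, 13, 6, 4, 13, 9]
q=4: [13, 19, 10, 6, 15, 14]
q=5: [19, 21, 13, 11, 20, 18]
q=6: [21, 26, 17, 15, 24, 21]
Optimal cycle mean attained by: cycle 1->3->6->5->2->1, total (-2) + 8 + 6 + 6 + 0, length 5.
Answer: λ = 18/5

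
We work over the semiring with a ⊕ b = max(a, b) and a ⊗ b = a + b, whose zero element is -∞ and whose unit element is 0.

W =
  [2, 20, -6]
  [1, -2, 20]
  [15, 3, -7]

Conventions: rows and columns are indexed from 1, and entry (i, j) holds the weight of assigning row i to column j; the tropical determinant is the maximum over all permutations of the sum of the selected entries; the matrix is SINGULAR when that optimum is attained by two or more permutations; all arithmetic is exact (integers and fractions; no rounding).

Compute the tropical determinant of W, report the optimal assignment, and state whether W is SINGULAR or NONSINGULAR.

σ = (1, 2, 3): 2 + (-2) + (-7) = -7
σ = (1, 3, 2): 2 + 20 + 3 = 25
σ = (2, 1, 3): 20 + 1 + (-7) = 14
σ = (2, 3, 1): 20 + 20 + 15 = 55
σ = (3, 1, 2): (-6) + 1 + 3 = -2
σ = (3, 2, 1): (-6) + (-2) + 15 = 7
Optimal value attained by: σ = (2, 3, 1).
Answer: det⊕(W) = 55; verdict: NONSINGULAR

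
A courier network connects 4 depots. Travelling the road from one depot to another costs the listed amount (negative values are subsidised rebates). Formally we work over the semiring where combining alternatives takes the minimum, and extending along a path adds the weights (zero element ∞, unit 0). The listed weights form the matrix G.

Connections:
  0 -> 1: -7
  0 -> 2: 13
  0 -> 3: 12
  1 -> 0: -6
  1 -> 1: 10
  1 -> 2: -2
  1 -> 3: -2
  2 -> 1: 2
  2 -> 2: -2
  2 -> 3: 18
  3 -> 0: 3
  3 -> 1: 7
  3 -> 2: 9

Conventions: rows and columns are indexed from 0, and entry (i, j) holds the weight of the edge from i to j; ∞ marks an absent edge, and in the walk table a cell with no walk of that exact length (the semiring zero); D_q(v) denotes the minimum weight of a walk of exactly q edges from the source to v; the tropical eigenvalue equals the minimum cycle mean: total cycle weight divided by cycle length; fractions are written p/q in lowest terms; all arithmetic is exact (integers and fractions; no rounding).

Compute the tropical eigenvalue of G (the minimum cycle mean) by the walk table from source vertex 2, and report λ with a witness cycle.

q=0: [∞, ∞, 0, ∞]
q=1: [∞, 2, -2, 18]
q=2: [-4, 0, -4, 0]
q=3: [-6, -11, -6, -2]
q=4: [-17, -13, -13, -13]
Optimal cycle mean attained by: cycle 0->1->0, total (-7) + (-6), length 2.
Answer: λ = -13/2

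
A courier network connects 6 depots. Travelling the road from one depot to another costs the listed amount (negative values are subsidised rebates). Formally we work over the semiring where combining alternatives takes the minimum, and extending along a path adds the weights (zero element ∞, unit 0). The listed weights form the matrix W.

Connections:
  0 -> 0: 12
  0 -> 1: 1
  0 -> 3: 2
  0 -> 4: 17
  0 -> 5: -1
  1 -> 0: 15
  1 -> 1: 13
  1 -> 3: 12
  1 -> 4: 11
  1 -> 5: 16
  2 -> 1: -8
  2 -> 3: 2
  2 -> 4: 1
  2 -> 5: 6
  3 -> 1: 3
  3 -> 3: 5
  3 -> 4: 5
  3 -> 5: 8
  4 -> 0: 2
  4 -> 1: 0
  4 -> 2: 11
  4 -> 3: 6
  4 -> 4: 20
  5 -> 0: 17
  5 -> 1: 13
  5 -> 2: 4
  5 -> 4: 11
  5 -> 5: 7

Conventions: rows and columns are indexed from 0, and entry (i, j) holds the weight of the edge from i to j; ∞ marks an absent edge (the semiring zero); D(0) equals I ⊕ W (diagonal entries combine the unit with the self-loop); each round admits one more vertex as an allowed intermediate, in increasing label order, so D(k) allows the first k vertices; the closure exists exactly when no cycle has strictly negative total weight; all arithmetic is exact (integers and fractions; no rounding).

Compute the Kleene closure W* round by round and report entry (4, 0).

D(0):
  [0, 1, ∞, 2, 17, -1]
  [15, 0, ∞, 12, 11, 16]
  [∞, -8, 0, 2, 1, 6]
  [∞, 3, ∞, 0, 5, 8]
  [2, 0, 11, 6, 0, ∞]
  [17, 13, 4, ∞, 11, 0]
D(1):
  [0, 1, ∞, 2, 17, -1]
  [15, 0, ∞, 12, 11, 14]
  [∞, -8, 0, 2, 1, 6]
  [∞, 3, ∞, 0, 5, 8]
  [2, 0, 11, 4, 0, 1]
  [17, 13, 4, 19, 11, 0]
D(2):
  [0, 1, ∞, 2, 12, -1]
  [15, 0, ∞, 12, 11, 14]
  [7, -8, 0, 2, 1, 6]
  [18, 3, ∞, 0, 5, 8]
  [2, 0, 11, 4, 0, 1]
  [17, 13, 4, 19, 11, 0]
D(3):
  [0, 1, ∞, 2, 12, -1]
  [15, 0, ∞, 12, 11, 14]
  [7, -8, 0, 2, 1, 6]
  [18, 3, ∞, 0, 5, 8]
  [2, 0, 11, 4, 0, 1]
  [11, -4, 4, 6, 5, 0]
D(4):
  [0, 1, ∞, 2, 7, -1]
  [15, 0, ∞, 12, 11, 14]
  [7, -8, 0, 2, 1, 6]
  [18, 3, ∞, 0, 5, 8]
  [2, 0, 11, 4, 0, 1]
  [11, -4, 4, 6, 5, 0]
D(5):
  [0, 1, 18, 2, 7, -1]
  [13, 0, 22, 12, 11, 12]
  [3, -8, 0, 2, 1, 2]
  [7, 3, 16, 0, 5, 6]
  [2, 0, 11, 4, 0, 1]
  [7, -4, 4, 6, 5, 0]
D(6):
  [0, -5, 3, 2, 4, -1]
  [13, 0, 16, 12, 11, 12]
  [3, -8, 0, 2, 1, 2]
  [7, 2, 10, 0, 5, 6]
  [2, -3, 5, 4, 0, 1]
  [7, -4, 4, 6, 5, 0]
Answer: W*[4][0] = 2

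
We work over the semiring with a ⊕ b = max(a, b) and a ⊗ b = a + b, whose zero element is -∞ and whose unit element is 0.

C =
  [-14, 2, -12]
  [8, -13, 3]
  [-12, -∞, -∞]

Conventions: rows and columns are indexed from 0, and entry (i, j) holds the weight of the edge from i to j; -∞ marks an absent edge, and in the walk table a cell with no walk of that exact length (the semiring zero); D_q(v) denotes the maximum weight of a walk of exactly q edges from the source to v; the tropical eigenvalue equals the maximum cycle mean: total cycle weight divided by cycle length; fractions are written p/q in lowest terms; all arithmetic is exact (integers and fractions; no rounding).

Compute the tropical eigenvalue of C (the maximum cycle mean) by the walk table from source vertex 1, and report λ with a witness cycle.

q=0: [-∞, 0, -∞]
q=1: [8, -13, 3]
q=2: [-5, 10, -4]
q=3: [18, -3, 13]
Optimal cycle mean attained by: cycle 0->1->0, total 2 + 8, length 2.
Answer: λ = 5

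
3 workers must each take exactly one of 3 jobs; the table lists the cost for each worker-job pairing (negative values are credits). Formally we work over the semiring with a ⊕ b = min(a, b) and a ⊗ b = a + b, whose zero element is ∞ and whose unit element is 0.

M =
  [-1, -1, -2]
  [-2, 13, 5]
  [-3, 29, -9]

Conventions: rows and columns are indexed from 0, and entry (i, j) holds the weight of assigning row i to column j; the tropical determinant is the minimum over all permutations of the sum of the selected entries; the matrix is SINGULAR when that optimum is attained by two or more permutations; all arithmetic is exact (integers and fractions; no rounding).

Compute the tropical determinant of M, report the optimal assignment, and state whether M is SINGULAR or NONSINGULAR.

σ = (0, 1, 2): (-1) + 13 + (-9) = 3
σ = (0, 2, 1): (-1) + 5 + 29 = 33
σ = (1, 0, 2): (-1) + (-2) + (-9) = -12
σ = (1, 2, 0): (-1) + 5 + (-3) = 1
σ = (2, 0, 1): (-2) + (-2) + 29 = 25
σ = (2, 1, 0): (-2) + 13 + (-3) = 8
Optimal value attained by: σ = (1, 0, 2).
Answer: det⊕(M) = -12; verdict: NONSINGULAR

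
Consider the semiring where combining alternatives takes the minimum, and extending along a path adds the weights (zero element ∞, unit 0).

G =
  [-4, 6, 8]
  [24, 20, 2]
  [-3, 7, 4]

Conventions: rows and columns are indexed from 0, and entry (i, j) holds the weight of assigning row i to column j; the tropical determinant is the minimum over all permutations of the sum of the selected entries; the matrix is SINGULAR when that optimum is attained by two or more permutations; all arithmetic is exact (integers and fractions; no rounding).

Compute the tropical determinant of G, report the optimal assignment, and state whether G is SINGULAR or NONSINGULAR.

σ = (0, 1, 2): (-4) + 20 + 4 = 20
σ = (0, 2, 1): (-4) + 2 + 7 = 5
σ = (1, 0, 2): 6 + 24 + 4 = 34
σ = (1, 2, 0): 6 + 2 + (-3) = 5
σ = (2, 0, 1): 8 + 24 + 7 = 39
σ = (2, 1, 0): 8 + 20 + (-3) = 25
Optimal value attained by: σ = (0, 2, 1).
Answer: det⊕(G) = 5; verdict: SINGULAR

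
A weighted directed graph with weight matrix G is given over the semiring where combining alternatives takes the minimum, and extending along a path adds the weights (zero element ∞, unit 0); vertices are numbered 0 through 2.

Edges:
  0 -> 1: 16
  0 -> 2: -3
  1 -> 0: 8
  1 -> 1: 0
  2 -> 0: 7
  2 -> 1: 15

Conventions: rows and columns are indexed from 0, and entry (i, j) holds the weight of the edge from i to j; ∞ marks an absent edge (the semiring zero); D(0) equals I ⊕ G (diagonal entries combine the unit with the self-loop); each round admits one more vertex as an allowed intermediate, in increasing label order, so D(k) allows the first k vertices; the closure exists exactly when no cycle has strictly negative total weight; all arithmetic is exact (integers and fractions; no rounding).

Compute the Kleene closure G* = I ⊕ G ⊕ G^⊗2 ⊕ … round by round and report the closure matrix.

D(0):
  [0, 16, -3]
  [8, 0, ∞]
  [7, 15, 0]
D(1):
  [0, 16, -3]
  [8, 0, 5]
  [7, 15, 0]
D(2):
  [0, 16, -3]
  [8, 0, 5]
  [7, 15, 0]
D(3):
  [0, 12, -3]
  [8, 0, 5]
  [7, 15, 0]
Answer: G* = [[0, 12, -3], [8, 0, 5], [7, 15, 0]]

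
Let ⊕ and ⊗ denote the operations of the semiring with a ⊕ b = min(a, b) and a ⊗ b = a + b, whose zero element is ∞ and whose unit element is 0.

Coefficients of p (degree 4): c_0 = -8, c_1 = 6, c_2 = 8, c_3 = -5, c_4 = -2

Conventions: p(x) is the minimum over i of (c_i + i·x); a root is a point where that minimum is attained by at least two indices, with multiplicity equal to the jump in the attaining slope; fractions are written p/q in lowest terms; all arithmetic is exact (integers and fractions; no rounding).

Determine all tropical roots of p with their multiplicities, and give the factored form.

hull edge (i=0, c=-8) to (i=3, c=-5): slope 1, span 3
hull edge (i=3, c=-5) to (i=4, c=-2): slope 3, span 1
Factored form: p(x) = -2 ⊗ (x ⊕ (-3)) ⊗ (x ⊕ (-1)) ⊗ (x ⊕ (-1)) ⊗ (x ⊕ (-1))
Answer: roots = -3 (mult 1), -1 (mult 3)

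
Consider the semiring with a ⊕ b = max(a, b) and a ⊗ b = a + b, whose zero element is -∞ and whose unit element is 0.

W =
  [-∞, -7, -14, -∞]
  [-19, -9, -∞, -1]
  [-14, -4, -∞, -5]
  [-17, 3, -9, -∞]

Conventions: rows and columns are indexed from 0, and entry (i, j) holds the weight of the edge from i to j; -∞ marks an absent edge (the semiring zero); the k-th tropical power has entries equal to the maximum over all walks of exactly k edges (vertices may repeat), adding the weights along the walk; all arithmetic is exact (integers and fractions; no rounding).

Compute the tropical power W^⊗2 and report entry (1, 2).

W^⊗2:
  [-26, -16, -∞, -8]
  [-18, 2, -10, -10]
  [-22, -2, -14, -5]
  [-16, -6, -31, 2]
Key observation: the optimum is the walk 1->3->2, with weight (-1) + (-9) = -10.
Optimal value attained by: walk 1->3->2.
Answer: (W^⊗2)[1][2] = -10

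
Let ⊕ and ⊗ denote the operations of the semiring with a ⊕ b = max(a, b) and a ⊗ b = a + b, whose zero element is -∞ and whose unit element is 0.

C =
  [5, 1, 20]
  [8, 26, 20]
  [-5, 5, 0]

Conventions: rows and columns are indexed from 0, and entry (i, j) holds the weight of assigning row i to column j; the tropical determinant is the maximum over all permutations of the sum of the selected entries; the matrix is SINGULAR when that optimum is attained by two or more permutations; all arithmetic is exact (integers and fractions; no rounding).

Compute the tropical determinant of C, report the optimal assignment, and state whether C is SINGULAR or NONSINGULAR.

σ = (0, 1, 2): 5 + 26 + 0 = 31
σ = (0, 2, 1): 5 + 20 + 5 = 30
σ = (1, 0, 2): 1 + 8 + 0 = 9
σ = (1, 2, 0): 1 + 20 + (-5) = 16
σ = (2, 0, 1): 20 + 8 + 5 = 33
σ = (2, 1, 0): 20 + 26 + (-5) = 41
Optimal value attained by: σ = (2, 1, 0).
Answer: det⊕(C) = 41; verdict: NONSINGULAR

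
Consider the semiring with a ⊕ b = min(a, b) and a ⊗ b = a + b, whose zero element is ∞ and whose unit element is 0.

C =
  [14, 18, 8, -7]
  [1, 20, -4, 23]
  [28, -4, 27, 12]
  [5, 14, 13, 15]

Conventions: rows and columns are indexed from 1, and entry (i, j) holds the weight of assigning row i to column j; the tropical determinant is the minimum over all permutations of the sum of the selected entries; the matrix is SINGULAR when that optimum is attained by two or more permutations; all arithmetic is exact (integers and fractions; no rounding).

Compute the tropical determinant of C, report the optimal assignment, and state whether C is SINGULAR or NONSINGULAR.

σ = (1, 2, 3, 4): 14 + 20 + 27 + 15 = 76
σ = (1, 2, 4, 3): 14 + 20 + 12 + 13 = 59
σ = (1, 3, 2, 4): 14 + (-4) + (-4) + 15 = 21
σ = (1, 3, 4, 2): 14 + (-4) + 12 + 14 = 36
σ = (1, 4, 2, 3): 14 + 23 + (-4) + 13 = 46
σ = (1, 4, 3, 2): 14 + 23 + 27 + 14 = 78
σ = (2, 1, 3, 4): 18 + 1 + 27 + 15 = 61
σ = (2, 1, 4, 3): 18 + 1 + 12 + 13 = 44
σ = (2, 3, 1, 4): 18 + (-4) + 28 + 15 = 57
σ = (2, 3, 4, 1): 18 + (-4) + 12 + 5 = 31
σ = (2, 4, 1, 3): 18 + 23 + 28 + 13 = 82
σ = (2, 4, 3, 1): 18 + 23 + 27 + 5 = 73
σ = (3, 1, 2, 4): 8 + 1 + (-4) + 15 = 20
σ = (3, 1, 4, 2): 8 + 1 + 12 + 14 = 35
σ = (3, 2, 1, 4): 8 + 20 + 28 + 15 = 71
σ = (3, 2, 4, 1): 8 + 20 + 12 + 5 = 45
σ = (3, 4, 1, 2): 8 + 23 + 28 + 14 = 73
σ = (3, 4, 2, 1): 8 + 23 + (-4) + 5 = 32
σ = (4, 1, 2, 3): (-7) + 1 + (-4) + 13 = 3
σ = (4, 1, 3, 2): (-7) + 1 + 27 + 14 = 35
σ = (4, 2, 1, 3): (-7) + 20 + 28 + 13 = 54
σ = (4, 2, 3, 1): (-7) + 20 + 27 + 5 = 45
σ = (4, 3, 1, 2): (-7) + (-4) + 28 + 14 = 31
σ = (4, 3, 2, 1): (-7) + (-4) + (-4) + 5 = -10
Optimal value attained by: σ = (4, 3, 2, 1).
Answer: det⊕(C) = -10; verdict: NONSINGULAR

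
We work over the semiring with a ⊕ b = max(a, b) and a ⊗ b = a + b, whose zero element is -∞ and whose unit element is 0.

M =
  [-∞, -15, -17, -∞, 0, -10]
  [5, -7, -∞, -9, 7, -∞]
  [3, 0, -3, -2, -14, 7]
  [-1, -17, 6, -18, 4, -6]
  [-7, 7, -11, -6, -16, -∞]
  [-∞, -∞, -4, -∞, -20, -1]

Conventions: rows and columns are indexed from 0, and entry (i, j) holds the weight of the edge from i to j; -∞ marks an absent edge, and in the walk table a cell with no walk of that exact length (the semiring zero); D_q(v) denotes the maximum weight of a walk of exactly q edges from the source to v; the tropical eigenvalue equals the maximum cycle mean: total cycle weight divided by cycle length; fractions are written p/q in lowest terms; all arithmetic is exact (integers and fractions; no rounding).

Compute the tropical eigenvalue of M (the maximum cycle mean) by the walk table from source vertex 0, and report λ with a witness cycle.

q=0: [0, -∞, -∞, -∞, -∞, -∞]
q=1: [-∞, -15, -17, -∞, 0, -10]
q=2: [-7, 7, -11, -6, -8, -10]
q=3: [12, 0, 0, -2, 14, -4]
q=4: [7, 21, 4, 8, 12, 7]
q=5: [26, 19, 14, 12, 28, 11]
q=6: [24, 35, 18, 22, 26, 21]
Optimal cycle mean attained by: cycle 1->4->1, total 7 + 7, length 2.
Answer: λ = 7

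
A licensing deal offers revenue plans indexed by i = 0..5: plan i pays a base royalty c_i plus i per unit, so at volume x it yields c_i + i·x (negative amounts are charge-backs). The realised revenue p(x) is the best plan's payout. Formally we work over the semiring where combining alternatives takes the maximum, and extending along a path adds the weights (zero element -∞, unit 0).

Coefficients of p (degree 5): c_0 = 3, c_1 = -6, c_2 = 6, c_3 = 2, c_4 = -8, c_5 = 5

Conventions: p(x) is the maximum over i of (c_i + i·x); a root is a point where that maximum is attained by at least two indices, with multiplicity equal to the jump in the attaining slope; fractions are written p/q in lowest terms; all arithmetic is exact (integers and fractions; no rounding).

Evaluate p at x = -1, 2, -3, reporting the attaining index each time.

p(-1) = max(3+0·(-1)=3, -6+1·(-1)=-7, 6+2·(-1)=4, 2+3·(-1)=-1, -8+4·(-1)=-12, 5+5·(-1)=0) = 4 (attained by i=2)
p(2) = max(3+0·2=3, -6+1·2=-4, 6+2·2=10, 2+3·2=8, -8+4·2=0, 5+5·2=15) = 15 (attained by i=5)
p(-3) = max(3+0·(-3)=3, -6+1·(-3)=-9, 6+2·(-3)=0, 2+3·(-3)=-7, -8+4·(-3)=-20, 5+5·(-3)=-10) = 3 (attained by i=0)
Answer: p(-1) = 4; p(2) = 15; p(-3) = 3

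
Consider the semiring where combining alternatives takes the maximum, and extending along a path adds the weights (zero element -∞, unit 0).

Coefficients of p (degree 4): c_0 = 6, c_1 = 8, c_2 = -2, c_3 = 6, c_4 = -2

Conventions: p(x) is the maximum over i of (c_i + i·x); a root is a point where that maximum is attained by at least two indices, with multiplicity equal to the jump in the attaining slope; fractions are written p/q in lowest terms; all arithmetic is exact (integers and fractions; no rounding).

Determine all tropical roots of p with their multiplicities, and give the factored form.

hull edge (i=0, c=6) to (i=1, c=8): slope 2, span 1
hull edge (i=1, c=8) to (i=3, c=6): slope -1, span 2
hull edge (i=3, c=6) to (i=4, c=-2): slope -8, span 1
Factored form: p(x) = -2 ⊗ (x ⊕ (-2)) ⊗ (x ⊕ 1) ⊗ (x ⊕ 1) ⊗ (x ⊕ 8)
Answer: roots = -2 (mult 1), 1 (mult 2), 8 (mult 1)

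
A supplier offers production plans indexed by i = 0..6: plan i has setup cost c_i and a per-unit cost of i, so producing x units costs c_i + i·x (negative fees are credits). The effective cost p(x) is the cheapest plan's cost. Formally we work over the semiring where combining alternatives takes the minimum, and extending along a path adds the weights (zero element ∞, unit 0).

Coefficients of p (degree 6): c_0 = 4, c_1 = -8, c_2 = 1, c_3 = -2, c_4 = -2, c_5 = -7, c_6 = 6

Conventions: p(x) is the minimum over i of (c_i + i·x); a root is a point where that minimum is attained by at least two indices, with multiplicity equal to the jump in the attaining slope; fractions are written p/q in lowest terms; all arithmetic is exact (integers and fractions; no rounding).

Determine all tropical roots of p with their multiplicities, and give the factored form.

hull edge (i=0, c=4) to (i=1, c=-8): slope -12, span 1
hull edge (i=1, c=-8) to (i=5, c=-7): slope 1/4, span 4
hull edge (i=5, c=-7) to (i=6, c=6): slope 13, span 1
Factored form: p(x) = 6 ⊗ (x ⊕ (-13)) ⊗ (x ⊕ (-1/4)) ⊗ (x ⊕ (-1/4)) ⊗ (x ⊕ (-1/4)) ⊗ (x ⊕ (-1/4)) ⊗ (x ⊕ 12)
Answer: roots = -13 (mult 1), -1/4 (mult 4), 12 (mult 1)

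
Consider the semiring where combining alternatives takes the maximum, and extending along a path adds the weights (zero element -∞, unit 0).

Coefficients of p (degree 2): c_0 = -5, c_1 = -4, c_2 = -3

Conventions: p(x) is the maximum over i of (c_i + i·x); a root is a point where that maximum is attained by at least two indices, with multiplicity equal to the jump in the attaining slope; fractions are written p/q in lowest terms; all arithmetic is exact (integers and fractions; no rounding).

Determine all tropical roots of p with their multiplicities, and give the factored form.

hull edge (i=0, c=-5) to (i=2, c=-3): slope 1, span 2
Factored form: p(x) = -3 ⊗ (x ⊕ (-1)) ⊗ (x ⊕ (-1))
Answer: roots = -1 (mult 2)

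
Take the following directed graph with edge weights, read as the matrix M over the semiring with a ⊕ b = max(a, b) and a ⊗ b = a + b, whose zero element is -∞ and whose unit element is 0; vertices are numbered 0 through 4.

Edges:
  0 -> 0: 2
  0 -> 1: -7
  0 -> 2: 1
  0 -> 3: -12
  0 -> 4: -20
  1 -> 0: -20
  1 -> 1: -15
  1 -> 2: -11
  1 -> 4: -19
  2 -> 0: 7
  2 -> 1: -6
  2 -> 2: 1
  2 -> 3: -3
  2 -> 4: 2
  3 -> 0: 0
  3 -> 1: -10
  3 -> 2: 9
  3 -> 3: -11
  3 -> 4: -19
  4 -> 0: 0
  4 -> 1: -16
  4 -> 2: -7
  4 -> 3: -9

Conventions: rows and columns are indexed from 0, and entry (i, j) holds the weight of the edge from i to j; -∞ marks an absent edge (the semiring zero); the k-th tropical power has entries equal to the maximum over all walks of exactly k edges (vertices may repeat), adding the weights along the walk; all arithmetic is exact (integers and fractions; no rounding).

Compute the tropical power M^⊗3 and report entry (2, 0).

M^⊗2:
  [8, -5, 3, -2, 3]
  [-4, -17, -10, -14, -9]
  [9, 0, 8, -2, 3]
  [16, 3, 10, 6, 11]
  [2, -7, 1, -10, -5]
M^⊗3:
  [10, 1, 9, 0, 5]
  [-2, -11, -3, -13, -8]
  [15, 2, 10, 5, 10]
  [18, 9, 17, 7, 12]
  [8, -5, 3, -2, 3]
Key observation: the optimum is the walk 2->0->2->0, with weight 7 + 1 + 7 = 15.
Optimal value attained by: walk 2->0->2->0.
Answer: (M^⊗3)[2][0] = 15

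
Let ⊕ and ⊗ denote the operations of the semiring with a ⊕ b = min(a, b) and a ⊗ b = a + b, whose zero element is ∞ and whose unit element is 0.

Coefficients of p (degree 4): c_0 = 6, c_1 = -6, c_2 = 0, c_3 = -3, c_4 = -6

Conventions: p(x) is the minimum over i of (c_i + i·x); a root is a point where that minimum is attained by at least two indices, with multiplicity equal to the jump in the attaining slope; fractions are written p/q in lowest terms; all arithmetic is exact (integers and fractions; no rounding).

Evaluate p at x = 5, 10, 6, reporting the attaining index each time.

p(5) = min(6+0·5=6, -6+1·5=-1, 0+2·5=10, -3+3·5=12, -6+4·5=14) = -1 (attained by i=1)
p(10) = min(6+0·10=6, -6+1·10=4, 0+2·10=20, -3+3·10=27, -6+4·10=34) = 4 (attained by i=1)
p(6) = min(6+0·6=6, -6+1·6=0, 0+2·6=12, -3+3·6=15, -6+4·6=18) = 0 (attained by i=1)
Answer: p(5) = -1; p(10) = 4; p(6) = 0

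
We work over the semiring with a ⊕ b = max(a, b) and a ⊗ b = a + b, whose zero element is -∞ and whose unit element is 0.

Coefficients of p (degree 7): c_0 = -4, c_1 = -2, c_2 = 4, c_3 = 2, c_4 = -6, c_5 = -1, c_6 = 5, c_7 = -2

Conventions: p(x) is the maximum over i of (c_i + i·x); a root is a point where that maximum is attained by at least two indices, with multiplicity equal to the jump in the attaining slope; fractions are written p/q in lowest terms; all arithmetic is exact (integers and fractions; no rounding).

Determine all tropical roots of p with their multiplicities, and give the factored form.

hull edge (i=0, c=-4) to (i=2, c=4): slope 4, span 2
hull edge (i=2, c=4) to (i=6, c=5): slope 1/4, span 4
hull edge (i=6, c=5) to (i=7, c=-2): slope -7, span 1
Factored form: p(x) = -2 ⊗ (x ⊕ (-4)) ⊗ (x ⊕ (-4)) ⊗ (x ⊕ (-1/4)) ⊗ (x ⊕ (-1/4)) ⊗ (x ⊕ (-1/4)) ⊗ (x ⊕ (-1/4)) ⊗ (x ⊕ 7)
Answer: roots = -4 (mult 2), -1/4 (mult 4), 7 (mult 1)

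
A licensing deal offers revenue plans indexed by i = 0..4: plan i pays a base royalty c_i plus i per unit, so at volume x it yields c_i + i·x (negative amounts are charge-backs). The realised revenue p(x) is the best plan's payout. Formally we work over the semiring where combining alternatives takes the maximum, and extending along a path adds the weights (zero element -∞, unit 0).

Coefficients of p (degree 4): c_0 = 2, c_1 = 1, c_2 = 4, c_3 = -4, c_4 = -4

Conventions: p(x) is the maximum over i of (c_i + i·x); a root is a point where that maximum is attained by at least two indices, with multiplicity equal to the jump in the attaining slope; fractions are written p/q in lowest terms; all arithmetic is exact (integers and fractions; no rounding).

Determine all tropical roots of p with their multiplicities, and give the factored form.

hull edge (i=0, c=2) to (i=2, c=4): slope 1, span 2
hull edge (i=2, c=4) to (i=4, c=-4): slope -4, span 2
Factored form: p(x) = -4 ⊗ (x ⊕ (-1)) ⊗ (x ⊕ (-1)) ⊗ (x ⊕ 4) ⊗ (x ⊕ 4)
Answer: roots = -1 (mult 2), 4 (mult 2)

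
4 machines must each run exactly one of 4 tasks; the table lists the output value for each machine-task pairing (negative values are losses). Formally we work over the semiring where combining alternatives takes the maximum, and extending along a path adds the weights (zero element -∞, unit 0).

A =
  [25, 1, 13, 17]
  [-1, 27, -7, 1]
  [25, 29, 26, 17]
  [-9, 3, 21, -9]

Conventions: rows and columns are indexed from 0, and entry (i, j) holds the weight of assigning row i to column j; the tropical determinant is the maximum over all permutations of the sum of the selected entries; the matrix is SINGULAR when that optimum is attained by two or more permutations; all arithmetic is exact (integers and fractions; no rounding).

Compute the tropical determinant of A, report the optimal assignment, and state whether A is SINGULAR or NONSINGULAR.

σ = (0, 1, 2, 3): 25 + 27 + 26 + (-9) = 69
σ = (0, 1, 3, 2): 25 + 27 + 17 + 21 = 90
σ = (0, 2, 1, 3): 25 + (-7) + 29 + (-9) = 38
σ = (0, 2, 3, 1): 25 + (-7) + 17 + 3 = 38
σ = (0, 3, 1, 2): 25 + 1 + 29 + 21 = 76
σ = (0, 3, 2, 1): 25 + 1 + 26 + 3 = 55
σ = (1, 0, 2, 3): 1 + (-1) + 26 + (-9) = 17
σ = (1, 0, 3, 2): 1 + (-1) + 17 + 21 = 38
σ = (1, 2, 0, 3): 1 + (-7) + 25 + (-9) = 10
σ = (1, 2, 3, 0): 1 + (-7) + 17 + (-9) = 2
σ = (1, 3, 0, 2): 1 + 1 + 25 + 21 = 48
σ = (1, 3, 2, 0): 1 + 1 + 26 + (-9) = 19
σ = (2, 0, 1, 3): 13 + (-1) + 29 + (-9) = 32
σ = (2, 0, 3, 1): 13 + (-1) + 17 + 3 = 32
σ = (2, 1, 0, 3): 13 + 27 + 25 + (-9) = 56
σ = (2, 1, 3, 0): 13 + 27 + 17 + (-9) = 48
σ = (2, 3, 0, 1): 13 + 1 + 25 + 3 = 42
σ = (2, 3, 1, 0): 13 + 1 + 29 + (-9) = 34
σ = (3, 0, 1, 2): 17 + (-1) + 29 + 21 = 66
σ = (3, 0, 2, 1): 17 + (-1) + 26 + 3 = 45
σ = (3, 1, 0, 2): 17 + 27 + 25 + 21 = 90
σ = (3, 1, 2, 0): 17 + 27 + 26 + (-9) = 61
σ = (3, 2, 0, 1): 17 + (-7) + 25 + 3 = 38
σ = (3, 2, 1, 0): 17 + (-7) + 29 + (-9) = 30
Optimal value attained by: σ = (0, 1, 3, 2).
Answer: det⊕(A) = 90; verdict: SINGULAR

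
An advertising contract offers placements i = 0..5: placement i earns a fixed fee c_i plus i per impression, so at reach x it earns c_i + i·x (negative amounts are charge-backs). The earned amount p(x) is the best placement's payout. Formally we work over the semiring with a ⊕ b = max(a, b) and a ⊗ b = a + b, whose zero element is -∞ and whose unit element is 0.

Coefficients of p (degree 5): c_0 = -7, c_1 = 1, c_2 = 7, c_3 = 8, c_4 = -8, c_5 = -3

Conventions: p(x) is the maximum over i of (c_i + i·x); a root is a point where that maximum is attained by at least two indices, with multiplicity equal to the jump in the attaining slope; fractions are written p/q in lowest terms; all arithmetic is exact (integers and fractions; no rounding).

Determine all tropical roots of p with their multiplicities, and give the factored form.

hull edge (i=0, c=-7) to (i=1, c=1): slope 8, span 1
hull edge (i=1, c=1) to (i=2, c=7): slope 6, span 1
hull edge (i=2, c=7) to (i=3, c=8): slope 1, span 1
hull edge (i=3, c=8) to (i=5, c=-3): slope -11/2, span 2
Factored form: p(x) = -3 ⊗ (x ⊕ (-8)) ⊗ (x ⊕ (-6)) ⊗ (x ⊕ (-1)) ⊗ (x ⊕ 11/2) ⊗ (x ⊕ 11/2)
Answer: roots = -8 (mult 1), -6 (mult 1), -1 (mult 1), 11/2 (mult 2)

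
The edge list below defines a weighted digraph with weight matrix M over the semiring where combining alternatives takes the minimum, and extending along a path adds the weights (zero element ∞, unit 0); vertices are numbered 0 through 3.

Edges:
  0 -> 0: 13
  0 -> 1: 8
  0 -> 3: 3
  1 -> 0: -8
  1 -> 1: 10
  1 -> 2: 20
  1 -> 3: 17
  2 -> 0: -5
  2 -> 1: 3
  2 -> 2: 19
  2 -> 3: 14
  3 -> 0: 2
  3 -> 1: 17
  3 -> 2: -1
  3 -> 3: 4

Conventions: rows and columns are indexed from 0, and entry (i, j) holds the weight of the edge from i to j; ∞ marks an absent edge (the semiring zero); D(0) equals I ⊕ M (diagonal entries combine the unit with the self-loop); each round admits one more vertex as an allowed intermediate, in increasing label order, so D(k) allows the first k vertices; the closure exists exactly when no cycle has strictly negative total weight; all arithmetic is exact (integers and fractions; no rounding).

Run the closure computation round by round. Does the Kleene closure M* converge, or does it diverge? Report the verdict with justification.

D(0):
  [0, 8, ∞, 3]
  [-8, 0, 20, 17]
  [-5, 3, 0, 14]
  [2, 17, -1, 0]
D(1):
  [0, 8, ∞, 3]
  [-8, 0, 20, -5]
  [-5, 3, 0, -2]
  [2, 10, -1, 0]
D(2):
  [0, 8, 28, 3]
  [-8, 0, 20, -5]
  [-5, 3, 0, -2]
  [2, 10, -1, 0]
Detection: at round 3, diagonal entry (3, 3) turns strictly negative.
Key observation: the cycle 3->2->0->3 has total weight (-1) + (-5) + 3, which is strictly negative.
Answer: DIVERGES — negative cycle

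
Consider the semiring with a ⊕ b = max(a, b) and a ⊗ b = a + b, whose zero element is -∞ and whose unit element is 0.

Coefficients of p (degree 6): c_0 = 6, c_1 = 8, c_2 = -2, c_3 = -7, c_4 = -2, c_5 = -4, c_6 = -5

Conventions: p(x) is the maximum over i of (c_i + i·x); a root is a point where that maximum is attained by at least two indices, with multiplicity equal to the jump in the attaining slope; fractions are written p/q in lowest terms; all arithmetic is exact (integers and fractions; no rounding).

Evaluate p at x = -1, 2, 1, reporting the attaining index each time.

p(-1) = max(6+0·(-1)=6, 8+1·(-1)=7, -2+2·(-1)=-4, -7+3·(-1)=-10, -2+4·(-1)=-6, -4+5·(-1)=-9, -5+6·(-1)=-11) = 7 (attained by i=1)
p(2) = max(6+0·2=6, 8+1·2=10, -2+2·2=2, -7+3·2=-1, -2+4·2=6, -4+5·2=6, -5+6·2=7) = 10 (attained by i=1)
p(1) = max(6+0·1=6, 8+1·1=9, -2+2·1=0, -7+3·1=-4, -2+4·1=2, -4+5·1=1, -5+6·1=1) = 9 (attained by i=1)
Answer: p(-1) = 7; p(2) = 10; p(1) = 9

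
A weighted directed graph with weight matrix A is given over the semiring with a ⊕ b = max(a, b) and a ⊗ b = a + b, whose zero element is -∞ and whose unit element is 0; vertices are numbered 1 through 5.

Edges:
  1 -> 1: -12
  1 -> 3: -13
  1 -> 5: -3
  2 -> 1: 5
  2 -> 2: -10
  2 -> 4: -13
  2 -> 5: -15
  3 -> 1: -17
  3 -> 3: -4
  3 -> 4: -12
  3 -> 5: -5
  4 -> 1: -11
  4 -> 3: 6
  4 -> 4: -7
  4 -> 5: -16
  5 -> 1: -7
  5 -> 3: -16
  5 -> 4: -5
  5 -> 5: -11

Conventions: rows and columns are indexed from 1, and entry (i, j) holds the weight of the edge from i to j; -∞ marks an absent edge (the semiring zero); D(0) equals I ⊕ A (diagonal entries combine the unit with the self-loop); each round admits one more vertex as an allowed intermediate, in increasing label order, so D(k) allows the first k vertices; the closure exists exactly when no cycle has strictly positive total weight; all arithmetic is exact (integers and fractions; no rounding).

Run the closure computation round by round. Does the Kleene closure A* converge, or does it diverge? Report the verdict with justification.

D(0):
  [0, -∞, -13, -∞, -3]
  [5, 0, -∞, -13, -15]
  [-17, -∞, 0, -12, -5]
  [-11, -∞, 6, 0, -16]
  [-7, -∞, -16, -5, 0]
D(1):
  [0, -∞, -13, -∞, -3]
  [5, 0, -8, -13, 2]
  [-17, -∞, 0, -12, -5]
  [-11, -∞, 6, 0, -14]
  [-7, -∞, -16, -5, 0]
D(2):
  [0, -∞, -13, -∞, -3]
  [5, 0, -8, -13, 2]
  [-17, -∞, 0, -12, -5]
  [-11, -∞, 6, 0, -14]
  [-7, -∞, -16, -5, 0]
D(3):
  [0, -∞, -13, -25, -3]
  [5, 0, -8, -13, 2]
  [-17, -∞, 0, -12, -5]
  [-11, -∞, 6, 0, 1]
  [-7, -∞, -16, -5, 0]
D(4):
  [0, -∞, -13, -25, -3]
  [5, 0, -7, -13, 2]
  [-17, -∞, 0, -12, -5]
  [-11, -∞, 6, 0, 1]
  [-7, -∞, 1, -5, 0]
D(5):
  [0, -∞, -2, -8, -3]
  [5, 0, 3, -3, 2]
  [-12, -∞, 0, -10, -5]
  [-6, -∞, 6, 0, 1]
  [-7, -∞, 1, -5, 0]
Key observation: every diagonal entry stays at the unit through all rounds, so no improving cycle exists.
Answer: CONVERGES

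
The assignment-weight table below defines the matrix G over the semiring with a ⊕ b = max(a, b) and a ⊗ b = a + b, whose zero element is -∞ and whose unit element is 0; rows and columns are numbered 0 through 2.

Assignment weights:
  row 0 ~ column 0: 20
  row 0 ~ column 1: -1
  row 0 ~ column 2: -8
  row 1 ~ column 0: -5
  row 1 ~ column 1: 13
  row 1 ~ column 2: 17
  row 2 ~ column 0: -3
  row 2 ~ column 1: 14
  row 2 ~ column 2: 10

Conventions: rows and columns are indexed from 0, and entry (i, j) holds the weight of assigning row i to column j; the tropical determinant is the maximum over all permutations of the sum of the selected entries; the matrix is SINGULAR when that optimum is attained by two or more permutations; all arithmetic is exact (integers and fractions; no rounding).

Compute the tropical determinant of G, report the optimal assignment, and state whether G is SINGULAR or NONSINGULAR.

σ = (0, 1, 2): 20 + 13 + 10 = 43
σ = (0, 2, 1): 20 + 17 + 14 = 51
σ = (1, 0, 2): (-1) + (-5) + 10 = 4
σ = (1, 2, 0): (-1) + 17 + (-3) = 13
σ = (2, 0, 1): (-8) + (-5) + 14 = 1
σ = (2, 1, 0): (-8) + 13 + (-3) = 2
Optimal value attained by: σ = (0, 2, 1).
Answer: det⊕(G) = 51; verdict: NONSINGULAR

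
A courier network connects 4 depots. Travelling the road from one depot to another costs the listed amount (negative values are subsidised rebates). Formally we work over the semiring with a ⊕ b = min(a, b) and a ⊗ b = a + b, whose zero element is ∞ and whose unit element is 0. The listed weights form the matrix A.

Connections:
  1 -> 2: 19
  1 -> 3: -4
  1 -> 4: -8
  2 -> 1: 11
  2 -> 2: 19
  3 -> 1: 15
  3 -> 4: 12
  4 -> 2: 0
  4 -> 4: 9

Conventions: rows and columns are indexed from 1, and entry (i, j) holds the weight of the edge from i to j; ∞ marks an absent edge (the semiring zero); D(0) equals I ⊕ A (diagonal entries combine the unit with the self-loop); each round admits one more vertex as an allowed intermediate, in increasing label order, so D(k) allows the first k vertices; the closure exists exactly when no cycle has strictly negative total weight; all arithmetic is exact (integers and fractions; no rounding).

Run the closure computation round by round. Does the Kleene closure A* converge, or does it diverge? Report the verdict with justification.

D(0):
  [0, 19, -4, -8]
  [11, 0, ∞, ∞]
  [15, ∞, 0, 12]
  [∞, 0, ∞, 0]
D(1):
  [0, 19, -4, -8]
  [11, 0, 7, 3]
  [15, 34, 0, 7]
  [∞, 0, ∞, 0]
D(2):
  [0, 19, -4, -8]
  [11, 0, 7, 3]
  [15, 34, 0, 7]
  [11, 0, 7, 0]
D(3):
  [0, 19, -4, -8]
  [11, 0, 7, 3]
  [15, 34, 0, 7]
  [11, 0, 7, 0]
D(4):
  [0, -8, -4, -8]
  [11, 0, 7, 3]
  [15, 7, 0, 7]
  [11, 0, 7, 0]
Key observation: every diagonal entry stays at the unit through all rounds, so no improving cycle exists.
Answer: CONVERGES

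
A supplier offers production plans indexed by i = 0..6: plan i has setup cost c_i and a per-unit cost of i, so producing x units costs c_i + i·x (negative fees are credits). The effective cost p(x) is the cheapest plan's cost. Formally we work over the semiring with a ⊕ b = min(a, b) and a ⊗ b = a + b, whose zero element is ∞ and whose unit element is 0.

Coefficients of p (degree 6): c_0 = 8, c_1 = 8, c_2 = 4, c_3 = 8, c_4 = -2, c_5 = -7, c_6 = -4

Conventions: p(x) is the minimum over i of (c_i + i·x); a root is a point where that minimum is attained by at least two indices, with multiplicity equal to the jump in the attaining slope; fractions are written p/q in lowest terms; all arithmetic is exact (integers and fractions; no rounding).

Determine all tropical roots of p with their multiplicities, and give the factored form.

hull edge (i=0, c=8) to (i=5, c=-7): slope -3, span 5
hull edge (i=5, c=-7) to (i=6, c=-4): slope 3, span 1
Factored form: p(x) = -4 ⊗ (x ⊕ (-3)) ⊗ (x ⊕ 3) ⊗ (x ⊕ 3) ⊗ (x ⊕ 3) ⊗ (x ⊕ 3) ⊗ (x ⊕ 3)
Answer: roots = -3 (mult 1), 3 (mult 5)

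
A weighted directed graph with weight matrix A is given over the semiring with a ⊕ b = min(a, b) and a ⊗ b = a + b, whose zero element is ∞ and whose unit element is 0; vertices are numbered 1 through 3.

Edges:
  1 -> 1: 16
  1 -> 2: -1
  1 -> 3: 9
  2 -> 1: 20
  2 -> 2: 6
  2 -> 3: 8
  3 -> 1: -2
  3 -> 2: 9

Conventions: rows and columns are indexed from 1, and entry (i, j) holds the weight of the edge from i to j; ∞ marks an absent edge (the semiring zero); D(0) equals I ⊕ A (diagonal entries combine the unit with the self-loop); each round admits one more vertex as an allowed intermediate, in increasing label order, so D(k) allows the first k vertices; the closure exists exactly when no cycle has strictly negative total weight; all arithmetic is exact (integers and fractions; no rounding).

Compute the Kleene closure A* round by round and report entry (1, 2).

D(0):
  [0, -1, 9]
  [20, 0, 8]
  [-2, 9, 0]
D(1):
  [0, -1, 9]
  [20, 0, 8]
  [-2, -3, 0]
D(2):
  [0, -1, 7]
  [20, 0, 8]
  [-2, -3, 0]
D(3):
  [0, -1, 7]
  [6, 0, 8]
  [-2, -3, 0]
Answer: A*[1][2] = -1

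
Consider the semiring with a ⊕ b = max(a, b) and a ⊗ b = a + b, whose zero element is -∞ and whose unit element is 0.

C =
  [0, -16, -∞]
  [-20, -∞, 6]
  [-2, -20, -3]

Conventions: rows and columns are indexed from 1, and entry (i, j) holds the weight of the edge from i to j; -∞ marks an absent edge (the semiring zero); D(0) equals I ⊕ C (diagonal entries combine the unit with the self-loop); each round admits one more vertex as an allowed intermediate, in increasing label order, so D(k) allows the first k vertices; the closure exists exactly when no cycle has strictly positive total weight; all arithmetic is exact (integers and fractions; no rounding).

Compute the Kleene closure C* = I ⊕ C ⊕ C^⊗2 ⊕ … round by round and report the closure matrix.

D(0):
  [0, -16, -∞]
  [-20, 0, 6]
  [-2, -20, 0]
D(1):
  [0, -16, -∞]
  [-20, 0, 6]
  [-2, -18, 0]
D(2):
  [0, -16, -10]
  [-20, 0, 6]
  [-2, -18, 0]
D(3):
  [0, -16, -10]
  [4, 0, 6]
  [-2, -18, 0]
Answer: C* = [[0, -16, -10], [4, 0, 6], [-2, -18, 0]]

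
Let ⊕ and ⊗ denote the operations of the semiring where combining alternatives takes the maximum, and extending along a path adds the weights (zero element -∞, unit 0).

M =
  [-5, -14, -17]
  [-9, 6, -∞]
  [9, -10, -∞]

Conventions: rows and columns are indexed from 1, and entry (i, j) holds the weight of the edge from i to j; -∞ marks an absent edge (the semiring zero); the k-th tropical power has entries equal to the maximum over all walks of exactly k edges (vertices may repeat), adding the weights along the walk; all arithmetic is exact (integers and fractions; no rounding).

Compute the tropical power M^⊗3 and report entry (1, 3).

M^⊗2:
  [-8, -8, -22]
  [-3, 12, -26]
  [4, -4, -8]
M^⊗3:
  [-13, -2, -25]
  [3, 18, -20]
  [1, 2, -13]
Key observation: the optimum is the walk 1->3->1->3, with weight (-17) + 9 + (-17) = -25.
Optimal value attained by: walk 1->3->1->3.
Answer: (M^⊗3)[1][3] = -25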